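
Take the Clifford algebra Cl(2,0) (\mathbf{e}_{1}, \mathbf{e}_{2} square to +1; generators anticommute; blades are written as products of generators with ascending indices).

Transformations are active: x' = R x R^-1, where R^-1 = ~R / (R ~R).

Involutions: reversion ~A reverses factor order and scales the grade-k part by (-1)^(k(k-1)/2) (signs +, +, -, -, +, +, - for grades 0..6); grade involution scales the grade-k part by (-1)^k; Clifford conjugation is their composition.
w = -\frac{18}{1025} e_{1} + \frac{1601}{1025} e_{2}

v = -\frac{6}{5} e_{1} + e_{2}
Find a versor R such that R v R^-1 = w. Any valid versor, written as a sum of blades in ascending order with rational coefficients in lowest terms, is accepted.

Why this works: both vectors square to \frac{61}{25}, so q(v) = q(w) and R = v + w = -\frac{1248}{1025} e_{1} + \frac{2626}{1025} e_{2} carries v to w — its own direction survives, the complement (v - w)/2 flips.
Answer: -\frac{1248}{1025} e_{1} + \frac{2626}{1025} e_{2}


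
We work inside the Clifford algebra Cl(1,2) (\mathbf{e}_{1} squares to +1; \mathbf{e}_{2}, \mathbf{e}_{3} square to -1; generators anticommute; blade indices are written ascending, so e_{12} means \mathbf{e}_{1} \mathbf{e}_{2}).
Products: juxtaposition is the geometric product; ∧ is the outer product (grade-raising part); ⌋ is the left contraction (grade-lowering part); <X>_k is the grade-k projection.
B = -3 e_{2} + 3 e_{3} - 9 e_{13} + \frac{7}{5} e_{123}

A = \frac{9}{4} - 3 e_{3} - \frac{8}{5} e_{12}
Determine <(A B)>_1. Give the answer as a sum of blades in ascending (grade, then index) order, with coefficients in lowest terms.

step 1: 9 + \frac{111}{5} e_{1} - \frac{27}{4} e_{2} + \frac{451}{100} e_{3} + \frac{21}{5} e_{12} - \frac{81}{4} e_{13} - \frac{117}{5} e_{23} - \frac{33}{20} e_{123}
step 2: \frac{111}{5} e_{1} - \frac{27}{4} e_{2} + \frac{451}{100} e_{3}
Answer: \frac{111}{5} e_{1} - \frac{27}{4} e_{2} + \frac{451}{100} e_{3}


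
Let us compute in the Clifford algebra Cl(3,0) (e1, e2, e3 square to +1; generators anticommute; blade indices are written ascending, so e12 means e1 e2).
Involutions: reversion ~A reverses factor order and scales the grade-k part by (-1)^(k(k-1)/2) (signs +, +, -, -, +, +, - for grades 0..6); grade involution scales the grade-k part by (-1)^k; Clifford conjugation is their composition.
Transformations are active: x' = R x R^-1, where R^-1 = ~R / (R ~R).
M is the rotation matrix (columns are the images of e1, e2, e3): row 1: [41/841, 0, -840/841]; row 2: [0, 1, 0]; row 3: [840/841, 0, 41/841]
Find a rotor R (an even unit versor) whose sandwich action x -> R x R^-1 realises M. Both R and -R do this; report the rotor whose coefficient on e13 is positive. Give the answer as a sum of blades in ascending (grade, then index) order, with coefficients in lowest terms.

Method: write R = a + b12*e12 + b13*e13 + b23*e23 with a^2 + b12^2 + b13^2 + b23^2 = 1 (so R^-1 = ~R). Expanding the columns R e_j ~R gives tr M = 4a^2 - 1 and, from the antisymmetric part, M21 - M12 = -4a*b12, M13 - M31 = 4a*b13, M32 - M23 = -4a*b23.
Here tr M = 923/841, so a^2 = (1 + tr M)/4 = 441/841 and a = ±21/29. Taking a = 21/29: M21 - M12 = 0, M13 - M31 = -1680/841, M32 - M23 = 0, giving b12 = 0, b13 = -20/29, b23 = 0, i.e. R = 21/29 - 20/29*e13.
Its e13 coefficient is negative, so report the other preimage -R.
Answer: -21/29 + 20/29*e13. Recall the cover is two-to-one: with M of trace 923/841, both preimages act alike, and the stated e13 sign chooses the sheet.


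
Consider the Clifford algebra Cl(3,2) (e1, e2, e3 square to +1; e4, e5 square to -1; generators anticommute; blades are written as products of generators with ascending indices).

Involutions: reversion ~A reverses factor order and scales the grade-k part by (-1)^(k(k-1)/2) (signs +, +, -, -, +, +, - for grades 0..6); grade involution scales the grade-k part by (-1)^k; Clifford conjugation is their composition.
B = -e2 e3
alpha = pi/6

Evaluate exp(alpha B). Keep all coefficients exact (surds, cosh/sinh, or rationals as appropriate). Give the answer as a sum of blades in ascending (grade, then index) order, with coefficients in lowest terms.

B^2 = (-1)^2*(e2 e3)^2 = 1*(-1) = -1 (a basis 2-blade squares to minus the product of its generators' squares).
B^2 = -1 — since the square is negative, the closed form is circular: l = 1, alpha*l = pi/6, so exp(alpha B) = cos(pi/6) + (sin(pi/6)/1)*B = sqrt(3)/2 + (1/2)*B.
Answer: sqrt(3)/2 - 1/2*e2 e3


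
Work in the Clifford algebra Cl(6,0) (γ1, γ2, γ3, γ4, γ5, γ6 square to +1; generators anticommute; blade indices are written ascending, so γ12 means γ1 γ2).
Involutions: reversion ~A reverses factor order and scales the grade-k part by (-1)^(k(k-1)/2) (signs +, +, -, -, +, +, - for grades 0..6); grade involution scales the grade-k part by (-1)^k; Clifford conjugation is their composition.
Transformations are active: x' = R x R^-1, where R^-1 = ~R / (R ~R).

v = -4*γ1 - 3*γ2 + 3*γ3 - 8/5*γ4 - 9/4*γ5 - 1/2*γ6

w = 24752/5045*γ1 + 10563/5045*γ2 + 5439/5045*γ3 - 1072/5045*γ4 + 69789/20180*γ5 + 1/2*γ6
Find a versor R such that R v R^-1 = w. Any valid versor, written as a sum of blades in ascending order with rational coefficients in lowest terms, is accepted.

R = v + w = 4572/5045*γ1 - 4572/5045*γ2 + 20574/5045*γ3 - 9144/5045*γ4 + 6096/5045*γ5 works: the equal norms (16749/400) guarantee its sandwich swaps v into w.
Answer: 4572/5045*γ1 - 4572/5045*γ2 + 20574/5045*γ3 - 9144/5045*γ4 + 6096/5045*γ5


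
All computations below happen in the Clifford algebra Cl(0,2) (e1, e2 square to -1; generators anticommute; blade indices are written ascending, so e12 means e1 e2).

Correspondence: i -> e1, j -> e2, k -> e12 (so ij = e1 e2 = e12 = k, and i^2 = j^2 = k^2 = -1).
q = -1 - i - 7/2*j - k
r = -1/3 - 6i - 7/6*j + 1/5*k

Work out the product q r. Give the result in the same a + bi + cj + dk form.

In blades: q = -1 - e1 - 7/2*e2 - e12, r = -1/3 - 6*e1 - 7/6*e2 + 1/5*e12.
Distribute q over r term by term (generator squares from the signature, products reordered to ascending indices): (-1)*r = 1/3 + 6*e1 + 7/6*e2 - 1/5*e12; (-e1)*r = -6 + 1/3*e1 + 1/5*e2 + 7/6*e12; (-7/2*e2)*r = -49/12 - 7/10*e1 + 7/6*e2 - 21*e12; (-e12)*r = 1/5 - 7/6*e1 + 6*e2 + 1/3*e12.
Sum: -191/20 + 67/15*e1 + 128/15*e2 - 197/10*e12; translating back through the correspondence:
Answer: -191/20 + 67/15*i + 128/15*j - 197/10*k


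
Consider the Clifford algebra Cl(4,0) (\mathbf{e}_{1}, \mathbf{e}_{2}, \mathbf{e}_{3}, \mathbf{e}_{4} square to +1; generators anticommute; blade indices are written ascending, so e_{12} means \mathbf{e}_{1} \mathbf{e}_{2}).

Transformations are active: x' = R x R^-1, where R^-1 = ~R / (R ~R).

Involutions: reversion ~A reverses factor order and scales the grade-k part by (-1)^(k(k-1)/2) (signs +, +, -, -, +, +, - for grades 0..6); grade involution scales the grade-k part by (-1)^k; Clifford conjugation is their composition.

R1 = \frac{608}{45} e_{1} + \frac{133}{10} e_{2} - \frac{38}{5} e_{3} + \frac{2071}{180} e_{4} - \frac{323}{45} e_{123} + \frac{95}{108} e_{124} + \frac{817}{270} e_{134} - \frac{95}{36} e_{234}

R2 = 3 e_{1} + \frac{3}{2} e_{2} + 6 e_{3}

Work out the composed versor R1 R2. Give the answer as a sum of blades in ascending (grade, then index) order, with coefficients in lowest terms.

Distribute over the terms of R2 (each basis-blade product reordered to ascending indices, repeated generators contracted through their squares):
R1 (3 e_{1}) = \frac{608}{15} - \frac{399}{10} e_{12} + \frac{114}{5} e_{13} - \frac{2071}{60} e_{14} - \frac{323}{15} e_{23} + \frac{95}{36} e_{24} + \frac{817}{90} e_{34} + \frac{95}{12} e_{1234}
R1 (\frac{3}{2} e_{2}) = \frac{399}{20} + \frac{304}{15} e_{12} + \frac{323}{30} e_{13} - \frac{95}{72} e_{14} + \frac{57}{5} e_{23} - \frac{2071}{120} e_{24} - \frac{95}{24} e_{34} + \frac{817}{180} e_{1234}
R1 (6 e_{3}) = -\frac{228}{5} - \frac{646}{15} e_{12} + \frac{1216}{15} e_{13} - \frac{817}{45} e_{14} + \frac{399}{5} e_{23} + \frac{95}{6} e_{24} - \frac{2071}{30} e_{34} - \frac{95}{18} e_{1234}
Summing the partial products and collecting blades:
Answer: \frac{893}{60} - \frac{627}{10} e_{12} + \frac{3439}{30} e_{13} - \frac{6479}{120} e_{14} + \frac{209}{3} e_{23} + \frac{437}{360} e_{24} - \frac{23009}{360} e_{34} + \frac{323}{45} e_{1234}


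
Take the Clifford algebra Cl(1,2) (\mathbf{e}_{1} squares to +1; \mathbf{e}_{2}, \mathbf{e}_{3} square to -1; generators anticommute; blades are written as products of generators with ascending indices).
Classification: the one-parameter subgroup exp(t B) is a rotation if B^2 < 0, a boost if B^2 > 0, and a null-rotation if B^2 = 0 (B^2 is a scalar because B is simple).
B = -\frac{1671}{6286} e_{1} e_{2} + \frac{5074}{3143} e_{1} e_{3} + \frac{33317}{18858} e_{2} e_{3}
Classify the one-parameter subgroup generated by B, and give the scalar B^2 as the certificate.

B^2 term by term: the squares give (-\frac{1671}{6286})^2*(e_{1} e_{2})^2 + (\frac{5074}{3143})^2*(e_{1} e_{3})^2 + (\frac{33317}{18858})^2*(e_{2} e_{3})^2 = \frac{2792241}{39513796}*(+1) + \frac{25745476}{9878449}*(+1) + \frac{1110022489}{355624164}*(-1) = -\frac{4}{9} (each basis 2-blade squares to minus the product of its generators' squares); cross terms between blades sharing an index anticommute and cancel. So B^2 = -\frac{4}{9}.
Answer: rotation, certificate B^2 = -\frac{4}{9}. Key observation: B^2 = -\frac{4}{9} is a conjugation invariant, so its sign decides the class regardless of the surface form of B.


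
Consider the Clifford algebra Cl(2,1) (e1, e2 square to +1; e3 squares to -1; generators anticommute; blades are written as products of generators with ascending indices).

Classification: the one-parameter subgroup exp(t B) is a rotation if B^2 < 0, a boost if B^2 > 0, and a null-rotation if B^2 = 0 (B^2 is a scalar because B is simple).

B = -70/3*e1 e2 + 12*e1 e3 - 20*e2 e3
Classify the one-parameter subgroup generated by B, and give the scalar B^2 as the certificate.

B^2 term by term: the squares give (-70/3)^2*(e1 e2)^2 + (12)^2*(e1 e3)^2 + (-20)^2*(e2 e3)^2 = 4900/9*(-1) + 144*(+1) + 400*(+1) = -4/9 (each basis 2-blade squares to minus the product of its generators' squares); cross terms between blades sharing an index anticommute and cancel. So B^2 = -4/9.
Answer: rotation, certificate B^2 = -4/9. B^2 = -4/9 is basis-independent, so its sign is the whole story.


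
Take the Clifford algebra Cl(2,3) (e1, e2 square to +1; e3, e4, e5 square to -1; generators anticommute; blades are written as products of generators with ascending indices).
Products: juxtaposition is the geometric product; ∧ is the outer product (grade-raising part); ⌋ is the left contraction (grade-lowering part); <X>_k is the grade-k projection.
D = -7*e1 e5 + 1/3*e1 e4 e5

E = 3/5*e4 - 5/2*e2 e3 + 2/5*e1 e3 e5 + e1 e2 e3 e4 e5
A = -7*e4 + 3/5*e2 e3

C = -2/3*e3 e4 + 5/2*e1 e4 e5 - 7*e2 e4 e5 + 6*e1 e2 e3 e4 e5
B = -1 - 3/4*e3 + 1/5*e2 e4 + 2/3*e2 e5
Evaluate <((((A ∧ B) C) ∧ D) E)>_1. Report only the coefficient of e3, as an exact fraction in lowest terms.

step 1: 7*e4 - 3/5*e2 e3 - 21/4*e3 e4 + 14/3*e2 e4 e5
step 2: 175/6 - 14/3*e3 + 35/3*e1 e2 + 28*e1 e3 + 35/2*e1 e5 - 2/5*e2 e4 - 49*e2 e5 + 63/2*e1 e2 e5 + 105/8*e1 e3 e5 - 18/5*e1 e4 e5 - 1435/36*e2 e3 e5 - 21/5*e3 e4 e5 + 42*e1 e2 e3 e5 - 3/2*e1 e2 e3 e4 e5
step 3: -1225/6*e1 e5 - 98/3*e1 e3 e5 + 175/18*e1 e4 e5 + 14/5*e1 e2 e4 e5 + 14/9*e1 e3 e4 e5
step 4: 196/15 + 14/9*e2 + 1267/15*e3 - 28/45*e4 + 35/6*e1 e5 - 175/18*e2 e3 - 98/3*e2 e4 - 35/9*e3 e4 + 6251/75*e1 e2 e5 + 14/15*e1 e3 e5 + 245/2*e1 e4 e5 + 30793/150*e2 e3 e4 + 6125/12*e1 e2 e3 e5 - 35/9*e1 e2 e4 e5 + 63/5*e1 e3 e4 e5 - 875/36*e1 e2 e3 e4 e5
step 5: 14/9*e2 + 1267/15*e3 - 28/45*e4
Answer: 1267/15


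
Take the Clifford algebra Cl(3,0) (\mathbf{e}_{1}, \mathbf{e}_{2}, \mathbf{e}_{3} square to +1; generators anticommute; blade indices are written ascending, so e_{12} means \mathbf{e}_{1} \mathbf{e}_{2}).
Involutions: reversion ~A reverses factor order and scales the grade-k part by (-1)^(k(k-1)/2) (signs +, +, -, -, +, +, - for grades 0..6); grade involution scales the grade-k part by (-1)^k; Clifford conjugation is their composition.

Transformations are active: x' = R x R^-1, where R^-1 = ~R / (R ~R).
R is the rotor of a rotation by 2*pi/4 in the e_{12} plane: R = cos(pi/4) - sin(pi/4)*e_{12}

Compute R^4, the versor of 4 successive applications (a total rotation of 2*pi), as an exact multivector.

Because a rotor carries half the rotation angle, composing 4 copies of this e_{12}-plane rotor multiplies the phase: 4*(pi/4) = \pi, hence R^4 = cos(\pi) - sin(\pi)*e_{12}.
cos(\pi) = -1 and sin(\pi) = 0, so R^4 = -1. The total rotation 2*pi is 1 full turn, so every vector returns to itself, yet the rotor is -1, on the OTHER sheet of the double cover (an odd number of 2*pi turns).
Answer: -1


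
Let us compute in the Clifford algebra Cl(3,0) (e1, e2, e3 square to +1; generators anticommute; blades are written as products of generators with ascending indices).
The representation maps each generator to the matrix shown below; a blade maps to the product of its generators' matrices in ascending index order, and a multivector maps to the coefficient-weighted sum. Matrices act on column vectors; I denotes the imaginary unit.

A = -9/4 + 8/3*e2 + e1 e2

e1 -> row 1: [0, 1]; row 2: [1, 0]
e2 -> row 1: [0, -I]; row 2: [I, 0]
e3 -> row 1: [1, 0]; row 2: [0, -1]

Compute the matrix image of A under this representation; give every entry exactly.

Bivector images (products of the table entries): rho(e1 e2) = rho(e1)rho(e2) = row 1: [I, 0]; row 2: [0, -I].
M = (-9/4)*1 + (8/3)*rho(e2) + (1)*rho(e1 e2), summed entrywise (1 is the identity matrix):
Answer: row 1: [-9/4 + I, -8*I/3]; row 2: [8*I/3, -9/4 - I]


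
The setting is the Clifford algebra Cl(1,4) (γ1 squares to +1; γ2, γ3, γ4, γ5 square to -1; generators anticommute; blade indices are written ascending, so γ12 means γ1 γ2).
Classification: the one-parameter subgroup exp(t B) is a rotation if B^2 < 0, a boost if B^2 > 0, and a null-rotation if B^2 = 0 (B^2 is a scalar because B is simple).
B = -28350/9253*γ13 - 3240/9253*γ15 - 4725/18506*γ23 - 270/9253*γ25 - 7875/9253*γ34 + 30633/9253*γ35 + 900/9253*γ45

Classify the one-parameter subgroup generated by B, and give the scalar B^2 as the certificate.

B^2 term by term: the squares give (-28350/9253)^2*(γ13)^2 + (-3240/9253)^2*(γ15)^2 + (-4725/18506)^2*(γ23)^2 + (-270/9253)^2*(γ25)^2 + (-7875/9253)^2*(γ34)^2 + (30633/9253)^2*(γ35)^2 + (900/9253)^2*(γ45)^2 = 803722500/85618009*(+1) + 10497600/85618009*(+1) + 22325625/342472036*(-1) + 72900/85618009*(-1) + 62015625/85618009*(-1) + 938380689/85618009*(-1) + 810000/85618009*(-1) = -9/4 (each basis 2-blade squares to minus the product of its generators' squares); cross terms between blades sharing an index anticommute and cancel; the commuting (index-disjoint) pairs give grade-4 terms 2*c*c'*(blade product), which cancel blade by blade — γ1235: -15309000/85618009 + 15309000/85618009 = 0; γ1345: -51030000/85618009 + 51030000/85618009 = 0; γ2345: -4252500/85618009 + 4252500/85618009 = 0 — confirming B is simple. So B^2 = -9/4.
Answer: rotation, certificate B^2 = -9/4. The class reads off the invariant scalar -9/4 directly.


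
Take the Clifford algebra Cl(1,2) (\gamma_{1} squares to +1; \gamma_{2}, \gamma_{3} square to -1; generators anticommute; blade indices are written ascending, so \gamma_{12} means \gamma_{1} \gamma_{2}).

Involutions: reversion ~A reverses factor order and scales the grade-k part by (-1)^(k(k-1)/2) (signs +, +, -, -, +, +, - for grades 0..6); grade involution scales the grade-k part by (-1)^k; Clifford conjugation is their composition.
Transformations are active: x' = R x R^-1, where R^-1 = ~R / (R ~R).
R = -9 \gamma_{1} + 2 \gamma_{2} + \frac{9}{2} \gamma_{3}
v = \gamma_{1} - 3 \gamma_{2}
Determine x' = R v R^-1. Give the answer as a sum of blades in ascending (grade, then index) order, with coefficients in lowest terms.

~R = -9 \gamma_{1} + 2 \gamma_{2} + \frac{9}{2} \gamma_{3}, and R ~R = \frac{227}{4}, so R^-1 = ~R / (\frac{227}{4}).
R v = -3 + 25 \gamma_{12} - \frac{9}{2} \gamma_{13} + \frac{27}{2} \gamma_{23}
Answer: -\frac{11}{227} \gamma_{1} + \frac{633}{227} \gamma_{2} - \frac{108}{227} \gamma_{3}


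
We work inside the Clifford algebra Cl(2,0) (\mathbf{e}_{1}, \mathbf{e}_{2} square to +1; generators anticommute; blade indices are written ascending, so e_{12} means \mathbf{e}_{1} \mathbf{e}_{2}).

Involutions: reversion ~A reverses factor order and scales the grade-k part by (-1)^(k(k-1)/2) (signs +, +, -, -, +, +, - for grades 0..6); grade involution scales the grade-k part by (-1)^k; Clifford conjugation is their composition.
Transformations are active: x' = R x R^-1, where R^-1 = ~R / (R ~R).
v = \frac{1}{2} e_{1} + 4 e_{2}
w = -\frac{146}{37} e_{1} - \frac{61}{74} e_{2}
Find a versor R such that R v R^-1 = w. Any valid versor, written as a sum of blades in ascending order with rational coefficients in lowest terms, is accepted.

Here q(v) = q(w) = \frac{65}{4}; the classical choice R = v + w = -\frac{255}{74} e_{1} + \frac{235}{74} e_{2} then realises v -> w under the sandwich.
Answer: -\frac{255}{74} e_{1} + \frac{235}{74} e_{2}


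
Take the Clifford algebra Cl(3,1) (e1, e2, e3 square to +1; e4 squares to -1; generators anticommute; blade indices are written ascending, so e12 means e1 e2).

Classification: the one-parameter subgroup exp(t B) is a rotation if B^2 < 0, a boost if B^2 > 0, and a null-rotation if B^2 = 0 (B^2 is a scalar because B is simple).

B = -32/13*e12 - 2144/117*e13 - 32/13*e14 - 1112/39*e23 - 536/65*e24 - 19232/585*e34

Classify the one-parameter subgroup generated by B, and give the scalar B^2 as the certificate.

B^2 term by term: the squares give (-32/13)^2*(e12)^2 + (-2144/117)^2*(e13)^2 + (-32/13)^2*(e14)^2 + (-1112/39)^2*(e23)^2 + (-536/65)^2*(e24)^2 + (-19232/585)^2*(e34)^2 = 1024/169*(-1) + 4596736/13689*(-1) + 1024/169*(+1) + 1236544/1521*(-1) + 287296/4225*(+1) + 369869824/342225*(+1) = 0 (each basis 2-blade squares to minus the product of its generators' squares); cross terms between blades sharing an index anticommute and cancel; the commuting (index-disjoint) pairs give grade-4 terms 2*c*c'*(blade product), which cancel blade by blade — e1234: 1230848/7605 - 2298368/7605 + 71168/507 = 0 — confirming B is simple. So B^2 = 0.
Answer: null-rotation, certificate B^2 = 0. Key observation: B^2 = 0 is a conjugation invariant, so its sign decides the class regardless of the surface form of B.


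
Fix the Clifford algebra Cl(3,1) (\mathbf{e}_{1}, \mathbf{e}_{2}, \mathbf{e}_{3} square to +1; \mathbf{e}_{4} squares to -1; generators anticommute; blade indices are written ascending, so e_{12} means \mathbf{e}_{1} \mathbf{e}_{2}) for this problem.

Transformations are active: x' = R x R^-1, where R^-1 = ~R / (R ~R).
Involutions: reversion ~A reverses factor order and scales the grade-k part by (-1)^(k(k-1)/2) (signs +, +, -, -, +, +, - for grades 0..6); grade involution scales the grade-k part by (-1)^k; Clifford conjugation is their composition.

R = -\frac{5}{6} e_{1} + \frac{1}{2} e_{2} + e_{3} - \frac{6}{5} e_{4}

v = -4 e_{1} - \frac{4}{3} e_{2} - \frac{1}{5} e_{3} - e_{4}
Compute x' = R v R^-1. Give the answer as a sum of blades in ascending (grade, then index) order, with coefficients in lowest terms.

~R = -\frac{5}{6} e_{1} + \frac{1}{2} e_{2} + e_{3} - \frac{6}{5} e_{4}, and R ~R = \frac{227}{450}, so R^-1 = ~R / (\frac{227}{450}).
R v = \frac{19}{15} + \frac{28}{9} e_{12} + \frac{25}{6} e_{13} - \frac{119}{30} e_{14} + \frac{37}{30} e_{23} - \frac{21}{10} e_{24} - \frac{31}{25} e_{34}
Answer: -\frac{42}{227} e_{1} + \frac{2618}{681} e_{2} + \frac{5927}{1135} e_{3} - \frac{1141}{227} e_{4}


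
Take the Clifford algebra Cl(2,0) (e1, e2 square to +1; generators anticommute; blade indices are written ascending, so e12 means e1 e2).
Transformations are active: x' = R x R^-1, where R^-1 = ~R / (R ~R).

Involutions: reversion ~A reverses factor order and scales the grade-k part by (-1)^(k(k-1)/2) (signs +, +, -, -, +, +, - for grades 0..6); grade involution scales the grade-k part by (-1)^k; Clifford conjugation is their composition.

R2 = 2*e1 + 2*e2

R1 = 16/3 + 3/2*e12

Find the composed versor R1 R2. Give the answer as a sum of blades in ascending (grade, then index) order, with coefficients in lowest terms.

Distribute over the terms of R1 (each basis-blade product reordered to ascending indices, repeated generators contracted through their squares):
(16/3) R2 = 32/3*e1 + 32/3*e2
(3/2*e12) R2 = 3*e1 - 3*e2
Summing the partial products and collecting blades:
Answer: 41/3*e1 + 23/3*e2


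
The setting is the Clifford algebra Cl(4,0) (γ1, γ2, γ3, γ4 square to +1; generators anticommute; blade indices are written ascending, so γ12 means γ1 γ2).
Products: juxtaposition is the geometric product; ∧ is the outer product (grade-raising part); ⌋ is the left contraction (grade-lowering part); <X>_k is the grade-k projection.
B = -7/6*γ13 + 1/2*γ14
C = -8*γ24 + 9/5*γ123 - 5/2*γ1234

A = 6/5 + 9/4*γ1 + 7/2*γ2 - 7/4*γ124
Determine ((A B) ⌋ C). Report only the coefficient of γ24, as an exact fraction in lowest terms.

step 1: -7/8*γ2 - 21/8*γ3 + 9/8*γ4 - 7/5*γ13 + 3/5*γ14 + 49/12*γ123 - 7/4*γ124 - 49/24*γ234
step 2: -147/20 + 245/48*γ1 + 162/25*γ2 + 35/8*γ3 + 413/24*γ4 - 189/40*γ12 + 63/40*γ13 + 3/2*γ23 + 7/2*γ24 + 45/16*γ123 + 105/16*γ124 - 35/16*γ134
Answer: 7/2


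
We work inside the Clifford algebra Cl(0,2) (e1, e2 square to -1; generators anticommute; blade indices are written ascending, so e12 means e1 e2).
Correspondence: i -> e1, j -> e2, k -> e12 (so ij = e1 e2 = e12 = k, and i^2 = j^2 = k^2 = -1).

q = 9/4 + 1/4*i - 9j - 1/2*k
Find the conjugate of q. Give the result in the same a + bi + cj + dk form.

In blades: q = 9/4 + 1/4*e1 - 9*e2 - 1/2*e12.
Conjugation here is Clifford conjugation: the scalar is fixed and the grade-1 and grade-2 blades all flip sign, giving 9/4 - 1/4*e1 + 9*e2 + 1/2*e12; translating back:
Answer: 9/4 - 1/4*i + 9j + 1/2*k


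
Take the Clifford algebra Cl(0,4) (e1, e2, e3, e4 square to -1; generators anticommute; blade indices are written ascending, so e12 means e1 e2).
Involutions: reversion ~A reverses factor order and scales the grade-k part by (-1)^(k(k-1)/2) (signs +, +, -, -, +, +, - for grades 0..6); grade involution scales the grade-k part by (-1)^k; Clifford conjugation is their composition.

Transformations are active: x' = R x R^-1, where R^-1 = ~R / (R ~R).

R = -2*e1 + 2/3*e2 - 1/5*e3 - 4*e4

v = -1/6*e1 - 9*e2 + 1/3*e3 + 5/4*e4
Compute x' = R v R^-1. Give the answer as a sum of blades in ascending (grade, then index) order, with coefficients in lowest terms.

~R = -2*e1 + 2/3*e2 - 1/5*e3 - 4*e4, and R ~R = -4609/225, so R^-1 = ~R / (-4609/225).
R v = 161/15 + 163/9*e12 - 7/10*e13 - 19/6*e14 - 71/45*e23 - 211/6*e24 + 13/12*e34
Answer: 62569/27654*e1 + 38261/4609*e2 - 1711/13827*e3 + 54235/18436*e4


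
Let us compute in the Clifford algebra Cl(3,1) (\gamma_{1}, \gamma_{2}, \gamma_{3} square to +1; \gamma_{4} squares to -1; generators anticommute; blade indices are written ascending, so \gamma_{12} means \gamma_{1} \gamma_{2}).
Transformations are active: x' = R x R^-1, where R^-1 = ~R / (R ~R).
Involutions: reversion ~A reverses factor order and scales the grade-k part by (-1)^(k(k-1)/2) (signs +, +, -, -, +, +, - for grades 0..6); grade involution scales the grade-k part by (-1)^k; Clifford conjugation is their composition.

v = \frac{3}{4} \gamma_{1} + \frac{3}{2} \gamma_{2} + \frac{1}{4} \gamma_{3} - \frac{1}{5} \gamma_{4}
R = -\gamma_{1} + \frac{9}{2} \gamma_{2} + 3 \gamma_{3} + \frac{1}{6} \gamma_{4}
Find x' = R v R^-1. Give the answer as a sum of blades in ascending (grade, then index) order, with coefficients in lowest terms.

~R = -\gamma_{1} + \frac{9}{2} \gamma_{2} + 3 \gamma_{3} + \frac{1}{6} \gamma_{4}, and R ~R = \frac{272}{9}, so R^-1 = ~R / (\frac{272}{9}).
R v = \frac{407}{60} - \frac{39}{8} \gamma_{12} - \frac{5}{2} \gamma_{13} + \frac{3}{40} \gamma_{14} - \frac{27}{8} \gamma_{23} - \frac{23}{20} \gamma_{24} - \frac{77}{120} \gamma_{34}
Answer: -\frac{3261}{2720} \gamma_{1} + \frac{2829}{5440} \gamma_{2} + \frac{2983}{2720} \gamma_{3} + \frac{299}{1088} \gamma_{4}


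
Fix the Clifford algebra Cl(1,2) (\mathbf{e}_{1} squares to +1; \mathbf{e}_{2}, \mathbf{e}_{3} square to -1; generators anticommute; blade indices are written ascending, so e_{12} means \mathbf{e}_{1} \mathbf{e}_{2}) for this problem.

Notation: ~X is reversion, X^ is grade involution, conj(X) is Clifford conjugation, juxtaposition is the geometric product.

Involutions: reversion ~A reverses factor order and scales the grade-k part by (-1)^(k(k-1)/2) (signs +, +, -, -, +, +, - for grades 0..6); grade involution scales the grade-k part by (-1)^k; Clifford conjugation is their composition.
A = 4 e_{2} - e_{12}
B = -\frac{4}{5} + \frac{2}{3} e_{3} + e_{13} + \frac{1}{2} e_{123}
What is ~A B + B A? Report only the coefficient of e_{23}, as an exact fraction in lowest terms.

first term: -\frac{16}{5} e_{2} + \frac{1}{2} e_{3} - \frac{4}{5} e_{12} + 2 e_{13} + \frac{5}{3} e_{23} - \frac{10}{3} e_{123}
second term: -\frac{16}{5} e_{2} - \frac{1}{2} e_{3} + \frac{4}{5} e_{12} + 2 e_{13} - \frac{11}{3} e_{23} - \frac{14}{3} e_{123}
Answer: -2


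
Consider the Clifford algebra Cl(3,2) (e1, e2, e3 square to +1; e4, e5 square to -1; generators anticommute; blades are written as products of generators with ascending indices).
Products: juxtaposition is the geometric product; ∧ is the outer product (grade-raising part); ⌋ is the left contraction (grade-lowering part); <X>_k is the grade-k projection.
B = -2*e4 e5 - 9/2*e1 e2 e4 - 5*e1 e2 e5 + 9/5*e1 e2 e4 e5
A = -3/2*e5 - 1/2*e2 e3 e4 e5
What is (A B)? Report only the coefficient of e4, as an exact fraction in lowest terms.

step 1: 3*e4 - 15/2*e1 e2 - 9/10*e1 e3 - e2 e3 - 27/10*e1 e2 e4 + 5/2*e1 e3 e4 - 9/4*e1 e3 e5 - 27/4*e1 e2 e4 e5
Answer: 3


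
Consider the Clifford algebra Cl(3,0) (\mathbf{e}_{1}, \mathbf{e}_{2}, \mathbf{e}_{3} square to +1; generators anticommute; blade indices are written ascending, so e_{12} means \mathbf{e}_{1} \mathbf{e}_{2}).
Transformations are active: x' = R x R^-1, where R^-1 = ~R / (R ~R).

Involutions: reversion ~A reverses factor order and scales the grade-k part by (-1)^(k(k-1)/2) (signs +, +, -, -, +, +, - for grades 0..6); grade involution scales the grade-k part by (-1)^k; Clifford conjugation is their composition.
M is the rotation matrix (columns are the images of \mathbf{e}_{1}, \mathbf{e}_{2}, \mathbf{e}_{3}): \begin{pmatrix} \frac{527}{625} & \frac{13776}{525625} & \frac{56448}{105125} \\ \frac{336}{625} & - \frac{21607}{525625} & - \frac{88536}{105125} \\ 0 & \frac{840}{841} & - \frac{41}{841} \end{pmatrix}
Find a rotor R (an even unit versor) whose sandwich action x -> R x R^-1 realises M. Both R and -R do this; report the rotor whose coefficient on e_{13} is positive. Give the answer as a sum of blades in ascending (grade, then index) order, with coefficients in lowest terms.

Method: write R = a + b12*e_{12} + b13*e_{13} + b23*e_{23} with a^2 + b12^2 + b13^2 + b23^2 = 1 (so R^-1 = ~R). Expanding the columns R e_j ~R gives tr M = 4a^2 - 1 and, from the antisymmetric part, M21 - M12 = -4a*b12, M13 - M31 = 4a*b13, M32 - M23 = -4a*b23.
Here tr M = \frac{15839}{21025}, so a^2 = (1 + tr M)/4 = \frac{9216}{21025} and a = ±\frac{96}{145}. Taking a = \frac{96}{145}: M21 - M12 = \frac{10752}{21025}, M13 - M31 = \frac{56448}{105125}, M32 - M23 = \frac{193536}{105125}, giving b12 = -\frac{28}{145}, b13 = \frac{147}{725}, b23 = -\frac{504}{725}, i.e. R = \frac{96}{145} - \frac{28}{145} e_{12} + \frac{147}{725} e_{13} - \frac{504}{725} e_{23}.
Its e_{13} coefficient is already positive.
Answer: \frac{96}{145} - \frac{28}{145} e_{12} + \frac{147}{725} e_{13} - \frac{504}{725} e_{23}. Key observation: the double cover Spin(3) -> SO(3) sends R and -R to the same matrix (trace \frac{15839}{21025} here), so the stated sign of the e_{13} coefficient is what selects one sheet.


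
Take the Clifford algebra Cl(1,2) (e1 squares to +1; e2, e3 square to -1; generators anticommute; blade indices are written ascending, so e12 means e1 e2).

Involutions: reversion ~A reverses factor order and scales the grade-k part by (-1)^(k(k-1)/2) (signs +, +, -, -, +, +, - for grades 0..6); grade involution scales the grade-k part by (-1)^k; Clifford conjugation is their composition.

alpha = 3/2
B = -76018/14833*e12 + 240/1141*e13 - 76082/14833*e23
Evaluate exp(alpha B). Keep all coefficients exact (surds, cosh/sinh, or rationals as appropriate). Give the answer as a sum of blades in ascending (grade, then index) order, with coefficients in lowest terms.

B^2 term by term: the squares give (-76018/14833)^2*(e12)^2 + (240/1141)^2*(e13)^2 + (-76082/14833)^2*(e23)^2 = 5778736324/220017889*(+1) + 57600/1301881*(+1) + 5788470724/220017889*(-1) = 0 (each basis 2-blade squares to minus the product of its generators' squares); cross terms between blades sharing an index anticommute and cancel. So B^2 = 0.
B^2 = 0, and the exponential is exactly linear here: exp(alpha B) = 1 + alpha B (parabolic case).
Answer: 1 - 114027/14833*e12 + 360/1141*e13 - 114123/14833*e23


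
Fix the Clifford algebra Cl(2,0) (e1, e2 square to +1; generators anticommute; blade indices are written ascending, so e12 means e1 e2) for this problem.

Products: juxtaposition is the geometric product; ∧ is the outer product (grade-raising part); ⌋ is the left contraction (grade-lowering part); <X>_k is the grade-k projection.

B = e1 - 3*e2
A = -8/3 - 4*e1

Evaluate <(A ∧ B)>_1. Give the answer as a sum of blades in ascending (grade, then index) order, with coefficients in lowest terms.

step 1: -8/3*e1 + 8*e2 + 12*e12
step 2: -8/3*e1 + 8*e2
Answer: -8/3*e1 + 8*e2


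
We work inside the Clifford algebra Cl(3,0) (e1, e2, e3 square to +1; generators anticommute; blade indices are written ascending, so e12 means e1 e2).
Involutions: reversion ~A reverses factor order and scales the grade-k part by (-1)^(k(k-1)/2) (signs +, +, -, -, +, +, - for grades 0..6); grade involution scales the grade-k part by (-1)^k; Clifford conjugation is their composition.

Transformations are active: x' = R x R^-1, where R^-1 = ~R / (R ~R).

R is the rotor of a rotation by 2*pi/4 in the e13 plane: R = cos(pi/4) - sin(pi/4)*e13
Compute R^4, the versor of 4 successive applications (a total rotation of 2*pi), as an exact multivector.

Because a rotor carries half the rotation angle, composing 4 copies of this e13-plane rotor multiplies the phase: 4*(pi/4) = pi, hence R^4 = cos(pi) - sin(pi)*e13.
cos(pi) = -1 and sin(pi) = 0, so R^4 = -1. The total rotation 2*pi is 1 full turn, so every vector returns to itself, yet the rotor is -1, on the OTHER sheet of the double cover (an odd number of 2*pi turns).
Answer: -1


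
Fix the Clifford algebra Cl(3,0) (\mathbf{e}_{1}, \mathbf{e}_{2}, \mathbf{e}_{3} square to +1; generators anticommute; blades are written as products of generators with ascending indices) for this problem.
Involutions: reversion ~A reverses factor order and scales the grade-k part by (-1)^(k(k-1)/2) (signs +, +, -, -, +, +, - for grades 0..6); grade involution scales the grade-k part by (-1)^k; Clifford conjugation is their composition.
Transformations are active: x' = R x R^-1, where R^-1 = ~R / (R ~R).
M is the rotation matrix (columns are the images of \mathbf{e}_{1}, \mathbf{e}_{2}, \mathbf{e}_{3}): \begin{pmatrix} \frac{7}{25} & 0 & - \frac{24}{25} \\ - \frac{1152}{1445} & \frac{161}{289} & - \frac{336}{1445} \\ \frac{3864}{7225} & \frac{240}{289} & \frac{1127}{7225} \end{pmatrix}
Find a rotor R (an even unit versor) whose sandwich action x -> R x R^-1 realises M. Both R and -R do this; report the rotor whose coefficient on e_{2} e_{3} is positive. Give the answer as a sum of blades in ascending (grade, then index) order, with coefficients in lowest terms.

Method: write R = a + b12*e_{1} e_{2} + b13*e_{1} e_{3} + b23*e_{2} e_{3} with a^2 + b12^2 + b13^2 + b23^2 = 1 (so R^-1 = ~R). Expanding the columns R e_j ~R gives tr M = 4a^2 - 1 and, from the antisymmetric part, M21 - M12 = -4a*b12, M13 - M31 = 4a*b13, M32 - M23 = -4a*b23.
Here tr M = \frac{287}{289}, so a^2 = (1 + tr M)/4 = \frac{144}{289} and a = ±\frac{12}{17}. Taking a = \frac{12}{17}: M21 - M12 = -\frac{1152}{1445}, M13 - M31 = -\frac{432}{289}, M32 - M23 = \frac{1536}{1445}, giving b12 = \frac{24}{85}, b13 = -\frac{9}{17}, b23 = -\frac{32}{85}, i.e. R = \frac{12}{17} + \frac{24}{85} e_{1} e_{2} - \frac{9}{17} e_{1} e_{3} - \frac{32}{85} e_{2} e_{3}.
Its e_{2} e_{3} coefficient is negative, so report the other preimage -R.
Answer: -\frac{12}{17} - \frac{24}{85} e_{1} e_{2} + \frac{9}{17} e_{1} e_{3} + \frac{32}{85} e_{2} e_{3}. Why the constraint matters: R and -R act identically through the sandwich — M has trace \frac{287}{289} either way — so only the sign condition on e_{2} e_{3} picks one of the two preimages.


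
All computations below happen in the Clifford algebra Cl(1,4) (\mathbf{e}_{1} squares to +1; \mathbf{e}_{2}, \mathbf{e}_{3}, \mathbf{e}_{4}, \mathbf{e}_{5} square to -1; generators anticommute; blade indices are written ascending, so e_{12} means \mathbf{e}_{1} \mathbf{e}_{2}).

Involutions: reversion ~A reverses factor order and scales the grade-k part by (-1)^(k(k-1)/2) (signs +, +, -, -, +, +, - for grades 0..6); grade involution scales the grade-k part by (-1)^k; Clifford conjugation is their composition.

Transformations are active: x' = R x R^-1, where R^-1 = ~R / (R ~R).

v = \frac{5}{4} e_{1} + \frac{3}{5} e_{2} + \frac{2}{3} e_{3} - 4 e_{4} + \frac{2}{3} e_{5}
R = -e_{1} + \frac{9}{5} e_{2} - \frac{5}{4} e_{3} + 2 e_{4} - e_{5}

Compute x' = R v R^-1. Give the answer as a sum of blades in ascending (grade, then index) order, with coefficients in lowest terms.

~R = -e_{1} + \frac{9}{5} e_{2} - \frac{5}{4} e_{3} + 2 e_{4} - e_{5}, and R ~R = -\frac{3521}{400}, so R^-1 = ~R / (-\frac{3521}{400}).
R v = \frac{717}{100} - \frac{57}{20} e_{12} + \frac{43}{48} e_{13} + \frac{3}{2} e_{14} + \frac{7}{12} e_{15} + \frac{39}{20} e_{23} - \frac{42}{5} e_{24} + \frac{9}{5} e_{25} + \frac{11}{3} e_{34} - \frac{1}{6} e_{35} - \frac{8}{3} e_{45}
Answer: \frac{5339}{14084} e_{1} - \frac{62187}{17605} e_{2} + \frac{14468}{10563} e_{3} + \frac{2612}{3521} e_{4} + \frac{10166}{10563} e_{5}


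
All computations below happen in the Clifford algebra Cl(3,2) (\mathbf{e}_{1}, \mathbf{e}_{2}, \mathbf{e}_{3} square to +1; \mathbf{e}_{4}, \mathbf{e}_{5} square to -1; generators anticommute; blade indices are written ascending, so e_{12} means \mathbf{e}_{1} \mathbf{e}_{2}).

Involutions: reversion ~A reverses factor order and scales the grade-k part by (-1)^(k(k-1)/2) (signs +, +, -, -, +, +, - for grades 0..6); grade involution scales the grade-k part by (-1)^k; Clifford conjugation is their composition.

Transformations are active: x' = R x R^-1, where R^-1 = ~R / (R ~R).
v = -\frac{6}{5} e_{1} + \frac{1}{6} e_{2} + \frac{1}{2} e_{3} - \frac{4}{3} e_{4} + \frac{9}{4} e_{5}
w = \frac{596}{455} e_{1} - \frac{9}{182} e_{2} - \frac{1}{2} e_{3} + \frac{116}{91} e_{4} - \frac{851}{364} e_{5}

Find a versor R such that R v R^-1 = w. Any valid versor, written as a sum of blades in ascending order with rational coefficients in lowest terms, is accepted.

Construction: equal norms (both -\frac{2049}{400}) license R = v + w = \frac{10}{91} e_{1} + \frac{32}{273} e_{2} - \frac{16}{273} e_{4} - \frac{8}{91} e_{5} — nothing changes along that direction, while (v - w)/2 changes sign, so v maps onto w.
Answer: \frac{10}{91} e_{1} + \frac{32}{273} e_{2} - \frac{16}{273} e_{4} - \frac{8}{91} e_{5}


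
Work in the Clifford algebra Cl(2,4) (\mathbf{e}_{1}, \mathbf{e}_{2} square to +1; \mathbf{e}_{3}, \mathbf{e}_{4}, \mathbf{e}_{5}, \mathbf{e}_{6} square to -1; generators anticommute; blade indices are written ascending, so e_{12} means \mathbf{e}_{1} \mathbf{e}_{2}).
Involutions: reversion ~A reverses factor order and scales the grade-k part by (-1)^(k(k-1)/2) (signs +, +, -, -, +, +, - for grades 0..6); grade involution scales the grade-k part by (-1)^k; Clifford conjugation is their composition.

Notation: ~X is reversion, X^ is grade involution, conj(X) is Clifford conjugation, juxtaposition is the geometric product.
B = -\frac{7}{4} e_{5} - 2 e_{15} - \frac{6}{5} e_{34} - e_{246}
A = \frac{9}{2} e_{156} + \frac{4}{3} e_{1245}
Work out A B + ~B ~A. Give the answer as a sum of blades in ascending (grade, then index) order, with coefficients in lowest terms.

first term: -9 e_{6} - \frac{63}{8} e_{16} - \frac{8}{3} e_{24} + \frac{7}{3} e_{124} - \frac{4}{3} e_{156} - \frac{8}{5} e_{1235} + \frac{9}{2} e_{1245} - \frac{27}{5} e_{13456}
second term: -9 e_{6} + \frac{63}{8} e_{16} + \frac{8}{3} e_{24} - \frac{7}{3} e_{124} + \frac{4}{3} e_{156} - \frac{8}{5} e_{1235} + \frac{9}{2} e_{1245} - \frac{27}{5} e_{13456}
Answer: -18 e_{6} - \frac{16}{5} e_{1235} + 9 e_{1245} - \frac{54}{5} e_{13456}


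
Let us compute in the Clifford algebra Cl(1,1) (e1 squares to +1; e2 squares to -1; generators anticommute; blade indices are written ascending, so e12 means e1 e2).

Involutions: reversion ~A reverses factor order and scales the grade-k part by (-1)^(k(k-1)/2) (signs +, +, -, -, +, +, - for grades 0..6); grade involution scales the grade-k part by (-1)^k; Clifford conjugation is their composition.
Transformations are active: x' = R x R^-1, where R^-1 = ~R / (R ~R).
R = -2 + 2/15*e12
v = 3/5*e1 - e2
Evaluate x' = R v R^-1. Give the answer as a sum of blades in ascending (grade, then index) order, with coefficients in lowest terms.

~R = -2 - 2/15*e12, and R ~R = 896/225, so R^-1 = ~R / (896/225).
R v = -16/15*e1 + 48/25*e2
Answer: 33/70*e1 - 13/14*e2


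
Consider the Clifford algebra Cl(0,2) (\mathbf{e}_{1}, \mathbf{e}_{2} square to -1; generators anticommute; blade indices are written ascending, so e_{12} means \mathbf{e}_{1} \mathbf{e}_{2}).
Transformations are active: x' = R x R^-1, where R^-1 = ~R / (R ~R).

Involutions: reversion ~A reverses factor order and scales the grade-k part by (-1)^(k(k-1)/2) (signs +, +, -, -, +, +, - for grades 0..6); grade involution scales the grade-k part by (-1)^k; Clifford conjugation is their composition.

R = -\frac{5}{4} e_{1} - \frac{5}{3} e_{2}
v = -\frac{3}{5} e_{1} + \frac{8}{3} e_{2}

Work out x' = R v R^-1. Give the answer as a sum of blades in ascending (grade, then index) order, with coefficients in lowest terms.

~R = -\frac{5}{4} e_{1} - \frac{5}{3} e_{2}, and R ~R = -\frac{625}{144}, so R^-1 = ~R / (-\frac{625}{144}).
R v = \frac{133}{36} - \frac{13}{3} e_{12}
Answer: \frac{341}{125} e_{1} + \frac{64}{375} e_{2}


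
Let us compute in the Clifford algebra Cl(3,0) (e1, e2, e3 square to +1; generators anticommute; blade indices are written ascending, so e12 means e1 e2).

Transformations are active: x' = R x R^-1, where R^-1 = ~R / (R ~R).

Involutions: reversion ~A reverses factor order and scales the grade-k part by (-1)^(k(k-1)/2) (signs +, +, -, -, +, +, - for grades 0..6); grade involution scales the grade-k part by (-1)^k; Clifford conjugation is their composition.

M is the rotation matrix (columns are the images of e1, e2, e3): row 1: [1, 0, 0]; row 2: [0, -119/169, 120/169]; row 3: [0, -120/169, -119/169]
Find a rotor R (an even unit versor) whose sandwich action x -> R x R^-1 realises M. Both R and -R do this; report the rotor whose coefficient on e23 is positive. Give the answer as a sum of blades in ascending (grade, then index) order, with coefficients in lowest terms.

Method: write R = a + b12*e12 + b13*e13 + b23*e23 with a^2 + b12^2 + b13^2 + b23^2 = 1 (so R^-1 = ~R). Expanding the columns R e_j ~R gives tr M = 4a^2 - 1 and, from the antisymmetric part, M21 - M12 = -4a*b12, M13 - M31 = 4a*b13, M32 - M23 = -4a*b23.
Here tr M = -69/169, so a^2 = (1 + tr M)/4 = 25/169 and a = ±5/13. Taking a = 5/13: M21 - M12 = 0, M13 - M31 = 0, M32 - M23 = -240/169, giving b12 = 0, b13 = 0, b23 = 12/13, i.e. R = 5/13 + 12/13*e23.
Its e23 coefficient is already positive.
Answer: 5/13 + 12/13*e23. Recall the cover is two-to-one: with M of trace -69/169, both preimages act alike, and the stated e23 sign chooses the sheet.


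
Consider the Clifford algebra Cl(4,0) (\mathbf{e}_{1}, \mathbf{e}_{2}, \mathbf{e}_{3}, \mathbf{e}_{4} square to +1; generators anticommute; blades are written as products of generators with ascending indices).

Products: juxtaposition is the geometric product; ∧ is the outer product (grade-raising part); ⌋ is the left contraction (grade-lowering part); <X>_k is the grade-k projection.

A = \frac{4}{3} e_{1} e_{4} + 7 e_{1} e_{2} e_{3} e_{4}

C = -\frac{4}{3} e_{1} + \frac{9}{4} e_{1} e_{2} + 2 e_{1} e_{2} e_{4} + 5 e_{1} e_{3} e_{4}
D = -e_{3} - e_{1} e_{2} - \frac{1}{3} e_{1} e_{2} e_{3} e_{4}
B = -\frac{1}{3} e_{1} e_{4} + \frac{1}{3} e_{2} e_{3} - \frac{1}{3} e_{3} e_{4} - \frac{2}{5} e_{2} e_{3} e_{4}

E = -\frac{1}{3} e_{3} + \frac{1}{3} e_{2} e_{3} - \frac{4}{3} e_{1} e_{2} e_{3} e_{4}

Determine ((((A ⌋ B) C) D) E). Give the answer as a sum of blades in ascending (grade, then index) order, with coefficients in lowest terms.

step 1: \frac{4}{9}
step 2: -\frac{16}{27} e_{1} + e_{1} e_{2} + \frac{8}{9} e_{1} e_{2} e_{4} + \frac{20}{9} e_{1} e_{3} e_{4}
step 3: 1 + \frac{4}{3} e_{2} - \frac{8}{27} e_{3} + \frac{8}{9} e_{4} + \frac{16}{27} e_{1} e_{3} + \frac{20}{9} e_{1} e_{4} + \frac{1}{3} e_{3} e_{4} - e_{1} e_{2} e_{3} - \frac{164}{81} e_{2} e_{3} e_{4} + \frac{8}{9} e_{1} e_{2} e_{3} e_{4}
step 4: -\frac{88}{81} + \frac{689}{243} e_{1} + \frac{8}{81} e_{2} + \frac{1}{9} e_{3} - \frac{133}{243} e_{4} + \frac{47}{81} e_{1} e_{2} - \frac{8}{27} e_{1} e_{4} + \frac{77}{27} e_{2} e_{3} - \frac{383}{243} e_{2} e_{4} + \frac{8}{27} e_{3} e_{4} + \frac{32}{27} e_{1} e_{2} e_{3} + \frac{56}{81} e_{1} e_{2} e_{4} + \frac{68}{27} e_{1} e_{3} e_{4} + \frac{8}{27} e_{2} e_{3} e_{4} - \frac{16}{27} e_{1} e_{2} e_{3} e_{4}
Answer: -\frac{88}{81} + \frac{689}{243} e_{1} + \frac{8}{81} e_{2} + \frac{1}{9} e_{3} - \frac{133}{243} e_{4} + \frac{47}{81} e_{1} e_{2} - \frac{8}{27} e_{1} e_{4} + \frac{77}{27} e_{2} e_{3} - \frac{383}{243} e_{2} e_{4} + \frac{8}{27} e_{3} e_{4} + \frac{32}{27} e_{1} e_{2} e_{3} + \frac{56}{81} e_{1} e_{2} e_{4} + \frac{68}{27} e_{1} e_{3} e_{4} + \frac{8}{27} e_{2} e_{3} e_{4} - \frac{16}{27} e_{1} e_{2} e_{3} e_{4}
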